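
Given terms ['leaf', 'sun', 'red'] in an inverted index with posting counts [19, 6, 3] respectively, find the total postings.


Summing posting list sizes:
'leaf': 19 postings
'sun': 6 postings
'red': 3 postings
Total = 19 + 6 + 3 = 28

28


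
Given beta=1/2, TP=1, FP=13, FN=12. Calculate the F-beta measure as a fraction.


P = TP/(TP+FP) = 1/14 = 1/14
R = TP/(TP+FN) = 1/13 = 1/13
beta^2 = 1/2^2 = 1/4
(1 + beta^2) = 5/4
Numerator = (1+beta^2)*P*R = 5/728
Denominator = beta^2*P + R = 1/56 + 1/13 = 69/728
F_beta = 5/69

5/69


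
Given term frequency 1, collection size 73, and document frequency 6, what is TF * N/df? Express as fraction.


TF * (N/df)
= 1 * (73/6)
= 1 * 73/6
= 73/6

73/6


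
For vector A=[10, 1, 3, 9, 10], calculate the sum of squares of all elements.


|A|^2 = sum of squared components
A[0]^2 = 10^2 = 100
A[1]^2 = 1^2 = 1
A[2]^2 = 3^2 = 9
A[3]^2 = 9^2 = 81
A[4]^2 = 10^2 = 100
Sum = 100 + 1 + 9 + 81 + 100 = 291

291


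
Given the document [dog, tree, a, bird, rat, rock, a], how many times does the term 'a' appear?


Document has 7 words
Scanning for 'a':
Found at positions: [2, 6]
Count = 2

2


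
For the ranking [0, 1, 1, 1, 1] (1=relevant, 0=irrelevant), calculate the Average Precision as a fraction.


Computing P@k for each relevant position:
Position 1: not relevant
Position 2: relevant, P@2 = 1/2 = 1/2
Position 3: relevant, P@3 = 2/3 = 2/3
Position 4: relevant, P@4 = 3/4 = 3/4
Position 5: relevant, P@5 = 4/5 = 4/5
Sum of P@k = 1/2 + 2/3 + 3/4 + 4/5 = 163/60
AP = 163/60 / 4 = 163/240

163/240


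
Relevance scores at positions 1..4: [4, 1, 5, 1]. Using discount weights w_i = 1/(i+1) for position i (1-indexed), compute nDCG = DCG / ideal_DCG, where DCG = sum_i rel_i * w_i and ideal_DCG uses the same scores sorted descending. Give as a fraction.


Position discount weights w_i = 1/(i+1) for i=1..4:
Weights = [1/2, 1/3, 1/4, 1/5]
Actual relevance: [4, 1, 5, 1]
DCG = 4/2 + 1/3 + 5/4 + 1/5 = 227/60
Ideal relevance (sorted desc): [5, 4, 1, 1]
Ideal DCG = 5/2 + 4/3 + 1/4 + 1/5 = 257/60
nDCG = DCG / ideal_DCG = 227/60 / 257/60 = 227/257

227/257


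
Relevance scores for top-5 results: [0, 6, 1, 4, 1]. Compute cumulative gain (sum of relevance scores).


Cumulative Gain = sum of relevance scores
Position 1: rel=0, running sum=0
Position 2: rel=6, running sum=6
Position 3: rel=1, running sum=7
Position 4: rel=4, running sum=11
Position 5: rel=1, running sum=12
CG = 12

12


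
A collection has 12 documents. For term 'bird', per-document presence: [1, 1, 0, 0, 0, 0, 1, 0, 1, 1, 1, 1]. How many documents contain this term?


Checking each document for 'bird':
Doc 1: present
Doc 2: present
Doc 3: absent
Doc 4: absent
Doc 5: absent
Doc 6: absent
Doc 7: present
Doc 8: absent
Doc 9: present
Doc 10: present
Doc 11: present
Doc 12: present
df = sum of presences = 1 + 1 + 0 + 0 + 0 + 0 + 1 + 0 + 1 + 1 + 1 + 1 = 7

7


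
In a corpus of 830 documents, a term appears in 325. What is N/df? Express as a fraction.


IDF ratio = N / df
= 830 / 325
= 166/65

166/65


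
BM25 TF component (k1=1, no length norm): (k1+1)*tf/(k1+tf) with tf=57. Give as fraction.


BM25 TF component = (k1+1)*tf / (k1+tf)
k1 = 1, tf = 57
Numerator = (1+1)*57 = 114
Denominator = 1 + 57 = 58
= 114/58 = 57/29

57/29


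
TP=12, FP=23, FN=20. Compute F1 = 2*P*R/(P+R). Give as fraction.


F1 = 2 * P * R / (P + R)
P = TP/(TP+FP) = 12/35 = 12/35
R = TP/(TP+FN) = 12/32 = 3/8
2 * P * R = 2 * 12/35 * 3/8 = 9/35
P + R = 12/35 + 3/8 = 201/280
F1 = 9/35 / 201/280 = 24/67

24/67


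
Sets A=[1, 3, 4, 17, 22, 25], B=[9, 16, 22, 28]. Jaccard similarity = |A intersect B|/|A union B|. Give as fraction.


A intersect B = [22]
|A intersect B| = 1
A union B = [1, 3, 4, 9, 16, 17, 22, 25, 28]
|A union B| = 9
Jaccard = 1/9 = 1/9

1/9


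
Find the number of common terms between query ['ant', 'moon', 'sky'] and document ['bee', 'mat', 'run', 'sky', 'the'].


Query terms: ['ant', 'moon', 'sky']
Document terms: ['bee', 'mat', 'run', 'sky', 'the']
Common terms: ['sky']
Overlap count = 1

1


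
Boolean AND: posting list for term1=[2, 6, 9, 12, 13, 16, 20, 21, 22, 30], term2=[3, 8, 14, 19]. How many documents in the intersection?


Boolean AND: find intersection of posting lists
term1 docs: [2, 6, 9, 12, 13, 16, 20, 21, 22, 30]
term2 docs: [3, 8, 14, 19]
Intersection: []
|intersection| = 0

0


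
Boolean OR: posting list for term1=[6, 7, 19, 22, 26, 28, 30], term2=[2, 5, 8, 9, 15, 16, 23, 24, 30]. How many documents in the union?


Boolean OR: find union of posting lists
term1 docs: [6, 7, 19, 22, 26, 28, 30]
term2 docs: [2, 5, 8, 9, 15, 16, 23, 24, 30]
Union: [2, 5, 6, 7, 8, 9, 15, 16, 19, 22, 23, 24, 26, 28, 30]
|union| = 15

15


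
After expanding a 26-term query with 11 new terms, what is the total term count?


Original terms: 26
Expansion terms: 11
Total = 26 + 11 = 37

37


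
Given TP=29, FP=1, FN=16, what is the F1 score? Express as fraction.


F1 = 2 * P * R / (P + R)
P = TP/(TP+FP) = 29/30 = 29/30
R = TP/(TP+FN) = 29/45 = 29/45
2 * P * R = 2 * 29/30 * 29/45 = 841/675
P + R = 29/30 + 29/45 = 29/18
F1 = 841/675 / 29/18 = 58/75

58/75


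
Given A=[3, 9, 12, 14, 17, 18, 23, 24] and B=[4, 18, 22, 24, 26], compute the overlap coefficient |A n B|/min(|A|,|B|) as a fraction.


A intersect B = [18, 24]
|A intersect B| = 2
min(|A|, |B|) = min(8, 5) = 5
Overlap = 2 / 5 = 2/5

2/5


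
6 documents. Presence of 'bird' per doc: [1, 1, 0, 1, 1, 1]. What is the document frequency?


Checking each document for 'bird':
Doc 1: present
Doc 2: present
Doc 3: absent
Doc 4: present
Doc 5: present
Doc 6: present
df = sum of presences = 1 + 1 + 0 + 1 + 1 + 1 = 5

5


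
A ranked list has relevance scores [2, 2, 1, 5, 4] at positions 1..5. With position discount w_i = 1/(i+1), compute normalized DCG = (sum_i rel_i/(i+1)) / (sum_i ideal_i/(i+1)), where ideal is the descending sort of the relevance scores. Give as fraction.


Position discount weights w_i = 1/(i+1) for i=1..5:
Weights = [1/2, 1/3, 1/4, 1/5, 1/6]
Actual relevance: [2, 2, 1, 5, 4]
DCG = 2/2 + 2/3 + 1/4 + 5/5 + 4/6 = 43/12
Ideal relevance (sorted desc): [5, 4, 2, 2, 1]
Ideal DCG = 5/2 + 4/3 + 2/4 + 2/5 + 1/6 = 49/10
nDCG = DCG / ideal_DCG = 43/12 / 49/10 = 215/294

215/294


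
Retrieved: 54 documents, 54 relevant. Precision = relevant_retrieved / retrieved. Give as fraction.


Precision = relevant_retrieved / total_retrieved
= 54 / 54
= 54 / (54 + 0)
= 1

1


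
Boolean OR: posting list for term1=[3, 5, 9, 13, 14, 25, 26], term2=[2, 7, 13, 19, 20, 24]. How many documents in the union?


Boolean OR: find union of posting lists
term1 docs: [3, 5, 9, 13, 14, 25, 26]
term2 docs: [2, 7, 13, 19, 20, 24]
Union: [2, 3, 5, 7, 9, 13, 14, 19, 20, 24, 25, 26]
|union| = 12

12


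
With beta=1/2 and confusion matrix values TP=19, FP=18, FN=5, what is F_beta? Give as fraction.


P = TP/(TP+FP) = 19/37 = 19/37
R = TP/(TP+FN) = 19/24 = 19/24
beta^2 = 1/2^2 = 1/4
(1 + beta^2) = 5/4
Numerator = (1+beta^2)*P*R = 1805/3552
Denominator = beta^2*P + R = 19/148 + 19/24 = 817/888
F_beta = 95/172

95/172


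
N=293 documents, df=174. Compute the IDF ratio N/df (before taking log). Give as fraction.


IDF ratio = N / df
= 293 / 174
= 293/174

293/174


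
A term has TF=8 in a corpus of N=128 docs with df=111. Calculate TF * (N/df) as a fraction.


TF * (N/df)
= 8 * (128/111)
= 8 * 128/111
= 1024/111

1024/111


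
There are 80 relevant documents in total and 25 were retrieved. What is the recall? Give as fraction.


Recall = retrieved_relevant / total_relevant
= 25 / 80
= 25 / (25 + 55)
= 5/16

5/16


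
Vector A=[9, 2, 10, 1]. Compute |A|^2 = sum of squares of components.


|A|^2 = sum of squared components
A[0]^2 = 9^2 = 81
A[1]^2 = 2^2 = 4
A[2]^2 = 10^2 = 100
A[3]^2 = 1^2 = 1
Sum = 81 + 4 + 100 + 1 = 186

186


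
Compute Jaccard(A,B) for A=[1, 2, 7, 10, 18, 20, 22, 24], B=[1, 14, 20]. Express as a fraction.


A intersect B = [1, 20]
|A intersect B| = 2
A union B = [1, 2, 7, 10, 14, 18, 20, 22, 24]
|A union B| = 9
Jaccard = 2/9 = 2/9

2/9


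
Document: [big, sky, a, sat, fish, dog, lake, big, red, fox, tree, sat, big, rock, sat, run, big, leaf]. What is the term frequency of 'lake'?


Document has 18 words
Scanning for 'lake':
Found at positions: [6]
Count = 1

1


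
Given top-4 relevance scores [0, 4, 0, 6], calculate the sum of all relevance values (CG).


Cumulative Gain = sum of relevance scores
Position 1: rel=0, running sum=0
Position 2: rel=4, running sum=4
Position 3: rel=0, running sum=4
Position 4: rel=6, running sum=10
CG = 10

10


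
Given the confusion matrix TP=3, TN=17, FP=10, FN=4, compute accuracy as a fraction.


Accuracy = (TP + TN) / (TP + TN + FP + FN)
TP + TN = 3 + 17 = 20
Total = 3 + 17 + 10 + 4 = 34
Accuracy = 20 / 34 = 10/17

10/17


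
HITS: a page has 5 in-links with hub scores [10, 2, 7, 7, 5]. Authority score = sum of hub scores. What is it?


Authority = sum of hub scores of in-linkers
In-link 1: hub score = 10
In-link 2: hub score = 2
In-link 3: hub score = 7
In-link 4: hub score = 7
In-link 5: hub score = 5
Authority = 10 + 2 + 7 + 7 + 5 = 31

31


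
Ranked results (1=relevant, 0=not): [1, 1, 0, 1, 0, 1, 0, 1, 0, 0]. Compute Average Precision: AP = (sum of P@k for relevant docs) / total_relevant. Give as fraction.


Computing P@k for each relevant position:
Position 1: relevant, P@1 = 1/1 = 1
Position 2: relevant, P@2 = 2/2 = 1
Position 3: not relevant
Position 4: relevant, P@4 = 3/4 = 3/4
Position 5: not relevant
Position 6: relevant, P@6 = 4/6 = 2/3
Position 7: not relevant
Position 8: relevant, P@8 = 5/8 = 5/8
Position 9: not relevant
Position 10: not relevant
Sum of P@k = 1 + 1 + 3/4 + 2/3 + 5/8 = 97/24
AP = 97/24 / 5 = 97/120

97/120


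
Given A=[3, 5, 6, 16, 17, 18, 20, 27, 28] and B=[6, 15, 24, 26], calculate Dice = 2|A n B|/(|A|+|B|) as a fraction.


A intersect B = [6]
|A intersect B| = 1
|A| = 9, |B| = 4
Dice = 2*1 / (9+4)
= 2 / 13 = 2/13

2/13


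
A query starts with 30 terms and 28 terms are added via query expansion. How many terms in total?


Original terms: 30
Expansion terms: 28
Total = 30 + 28 = 58

58


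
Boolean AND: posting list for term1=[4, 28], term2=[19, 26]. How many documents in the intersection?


Boolean AND: find intersection of posting lists
term1 docs: [4, 28]
term2 docs: [19, 26]
Intersection: []
|intersection| = 0

0


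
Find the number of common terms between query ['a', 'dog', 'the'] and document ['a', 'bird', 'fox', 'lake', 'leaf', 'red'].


Query terms: ['a', 'dog', 'the']
Document terms: ['a', 'bird', 'fox', 'lake', 'leaf', 'red']
Common terms: ['a']
Overlap count = 1

1


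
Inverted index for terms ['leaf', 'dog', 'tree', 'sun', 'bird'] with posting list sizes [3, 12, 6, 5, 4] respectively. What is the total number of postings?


Summing posting list sizes:
'leaf': 3 postings
'dog': 12 postings
'tree': 6 postings
'sun': 5 postings
'bird': 4 postings
Total = 3 + 12 + 6 + 5 + 4 = 30

30


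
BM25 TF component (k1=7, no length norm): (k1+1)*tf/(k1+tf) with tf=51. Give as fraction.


BM25 TF component = (k1+1)*tf / (k1+tf)
k1 = 7, tf = 51
Numerator = (7+1)*51 = 408
Denominator = 7 + 51 = 58
= 408/58 = 204/29

204/29


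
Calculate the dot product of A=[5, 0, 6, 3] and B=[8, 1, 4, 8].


Dot product = sum of element-wise products
A[0]*B[0] = 5*8 = 40
A[1]*B[1] = 0*1 = 0
A[2]*B[2] = 6*4 = 24
A[3]*B[3] = 3*8 = 24
Sum = 40 + 0 + 24 + 24 = 88

88


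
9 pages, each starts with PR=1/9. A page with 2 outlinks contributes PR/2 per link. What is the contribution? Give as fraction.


Initial PR = 1/9 = 1/9
Outlinks = 2
Contribution per link = PR / outlinks
= 1/9 / 2
= 1/18

1/18


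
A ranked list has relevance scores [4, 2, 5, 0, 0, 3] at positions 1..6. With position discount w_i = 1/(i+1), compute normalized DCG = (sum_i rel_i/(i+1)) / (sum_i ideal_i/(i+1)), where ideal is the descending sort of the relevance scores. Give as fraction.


Position discount weights w_i = 1/(i+1) for i=1..6:
Weights = [1/2, 1/3, 1/4, 1/5, 1/6, 1/7]
Actual relevance: [4, 2, 5, 0, 0, 3]
DCG = 4/2 + 2/3 + 5/4 + 0/5 + 0/6 + 3/7 = 365/84
Ideal relevance (sorted desc): [5, 4, 3, 2, 0, 0]
Ideal DCG = 5/2 + 4/3 + 3/4 + 2/5 + 0/6 + 0/7 = 299/60
nDCG = DCG / ideal_DCG = 365/84 / 299/60 = 1825/2093

1825/2093


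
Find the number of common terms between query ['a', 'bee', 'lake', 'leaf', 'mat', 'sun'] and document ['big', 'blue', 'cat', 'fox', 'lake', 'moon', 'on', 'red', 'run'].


Query terms: ['a', 'bee', 'lake', 'leaf', 'mat', 'sun']
Document terms: ['big', 'blue', 'cat', 'fox', 'lake', 'moon', 'on', 'red', 'run']
Common terms: ['lake']
Overlap count = 1

1


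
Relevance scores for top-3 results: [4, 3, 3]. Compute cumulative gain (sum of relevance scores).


Cumulative Gain = sum of relevance scores
Position 1: rel=4, running sum=4
Position 2: rel=3, running sum=7
Position 3: rel=3, running sum=10
CG = 10

10


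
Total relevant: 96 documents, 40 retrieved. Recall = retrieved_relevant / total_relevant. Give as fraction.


Recall = retrieved_relevant / total_relevant
= 40 / 96
= 40 / (40 + 56)
= 5/12

5/12


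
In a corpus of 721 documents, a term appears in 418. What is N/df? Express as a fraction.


IDF ratio = N / df
= 721 / 418
= 721/418

721/418


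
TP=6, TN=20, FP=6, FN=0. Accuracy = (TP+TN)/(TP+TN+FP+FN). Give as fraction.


Accuracy = (TP + TN) / (TP + TN + FP + FN)
TP + TN = 6 + 20 = 26
Total = 6 + 20 + 6 + 0 = 32
Accuracy = 26 / 32 = 13/16

13/16


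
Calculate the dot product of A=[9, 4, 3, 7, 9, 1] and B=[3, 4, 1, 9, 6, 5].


Dot product = sum of element-wise products
A[0]*B[0] = 9*3 = 27
A[1]*B[1] = 4*4 = 16
A[2]*B[2] = 3*1 = 3
A[3]*B[3] = 7*9 = 63
A[4]*B[4] = 9*6 = 54
A[5]*B[5] = 1*5 = 5
Sum = 27 + 16 + 3 + 63 + 54 + 5 = 168

168


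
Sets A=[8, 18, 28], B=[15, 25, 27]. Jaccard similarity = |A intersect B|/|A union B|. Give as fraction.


A intersect B = []
|A intersect B| = 0
A union B = [8, 15, 18, 25, 27, 28]
|A union B| = 6
Jaccard = 0/6 = 0

0


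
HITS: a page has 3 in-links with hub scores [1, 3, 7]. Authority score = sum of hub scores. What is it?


Authority = sum of hub scores of in-linkers
In-link 1: hub score = 1
In-link 2: hub score = 3
In-link 3: hub score = 7
Authority = 1 + 3 + 7 = 11

11


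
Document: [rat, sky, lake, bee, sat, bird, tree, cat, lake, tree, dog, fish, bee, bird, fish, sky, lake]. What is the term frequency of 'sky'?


Document has 17 words
Scanning for 'sky':
Found at positions: [1, 15]
Count = 2

2


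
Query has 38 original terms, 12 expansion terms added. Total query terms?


Original terms: 38
Expansion terms: 12
Total = 38 + 12 = 50

50


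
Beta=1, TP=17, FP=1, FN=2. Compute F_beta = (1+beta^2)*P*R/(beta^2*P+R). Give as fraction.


P = TP/(TP+FP) = 17/18 = 17/18
R = TP/(TP+FN) = 17/19 = 17/19
beta^2 = 1^2 = 1
(1 + beta^2) = 2
Numerator = (1+beta^2)*P*R = 289/171
Denominator = beta^2*P + R = 17/18 + 17/19 = 629/342
F_beta = 34/37

34/37


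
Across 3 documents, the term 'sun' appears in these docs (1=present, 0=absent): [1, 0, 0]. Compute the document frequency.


Checking each document for 'sun':
Doc 1: present
Doc 2: absent
Doc 3: absent
df = sum of presences = 1 + 0 + 0 = 1

1


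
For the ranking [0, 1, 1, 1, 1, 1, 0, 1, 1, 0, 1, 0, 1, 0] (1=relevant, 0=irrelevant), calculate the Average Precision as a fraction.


Computing P@k for each relevant position:
Position 1: not relevant
Position 2: relevant, P@2 = 1/2 = 1/2
Position 3: relevant, P@3 = 2/3 = 2/3
Position 4: relevant, P@4 = 3/4 = 3/4
Position 5: relevant, P@5 = 4/5 = 4/5
Position 6: relevant, P@6 = 5/6 = 5/6
Position 7: not relevant
Position 8: relevant, P@8 = 6/8 = 3/4
Position 9: relevant, P@9 = 7/9 = 7/9
Position 10: not relevant
Position 11: relevant, P@11 = 8/11 = 8/11
Position 12: not relevant
Position 13: relevant, P@13 = 9/13 = 9/13
Position 14: not relevant
Sum of P@k = 1/2 + 2/3 + 3/4 + 4/5 + 5/6 + 3/4 + 7/9 + 8/11 + 9/13 = 83621/12870
AP = 83621/12870 / 9 = 83621/115830

83621/115830


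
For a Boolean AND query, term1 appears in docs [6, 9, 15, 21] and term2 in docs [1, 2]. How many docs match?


Boolean AND: find intersection of posting lists
term1 docs: [6, 9, 15, 21]
term2 docs: [1, 2]
Intersection: []
|intersection| = 0

0


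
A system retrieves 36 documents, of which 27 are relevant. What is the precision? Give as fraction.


Precision = relevant_retrieved / total_retrieved
= 27 / 36
= 27 / (27 + 9)
= 3/4

3/4


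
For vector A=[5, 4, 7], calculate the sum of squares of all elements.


|A|^2 = sum of squared components
A[0]^2 = 5^2 = 25
A[1]^2 = 4^2 = 16
A[2]^2 = 7^2 = 49
Sum = 25 + 16 + 49 = 90

90


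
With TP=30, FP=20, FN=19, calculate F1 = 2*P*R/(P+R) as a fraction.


F1 = 2 * P * R / (P + R)
P = TP/(TP+FP) = 30/50 = 3/5
R = TP/(TP+FN) = 30/49 = 30/49
2 * P * R = 2 * 3/5 * 30/49 = 36/49
P + R = 3/5 + 30/49 = 297/245
F1 = 36/49 / 297/245 = 20/33

20/33


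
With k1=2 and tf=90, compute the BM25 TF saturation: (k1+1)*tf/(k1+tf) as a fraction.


BM25 TF component = (k1+1)*tf / (k1+tf)
k1 = 2, tf = 90
Numerator = (2+1)*90 = 270
Denominator = 2 + 90 = 92
= 270/92 = 135/46

135/46


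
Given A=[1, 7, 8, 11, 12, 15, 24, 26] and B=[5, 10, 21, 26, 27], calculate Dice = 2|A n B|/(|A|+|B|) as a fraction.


A intersect B = [26]
|A intersect B| = 1
|A| = 8, |B| = 5
Dice = 2*1 / (8+5)
= 2 / 13 = 2/13

2/13


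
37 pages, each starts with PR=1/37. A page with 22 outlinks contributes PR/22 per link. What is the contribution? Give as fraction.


Initial PR = 1/37 = 1/37
Outlinks = 22
Contribution per link = PR / outlinks
= 1/37 / 22
= 1/814

1/814


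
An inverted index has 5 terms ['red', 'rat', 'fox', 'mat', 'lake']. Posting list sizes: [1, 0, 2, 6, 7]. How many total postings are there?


Summing posting list sizes:
'red': 1 postings
'rat': 0 postings
'fox': 2 postings
'mat': 6 postings
'lake': 7 postings
Total = 1 + 0 + 2 + 6 + 7 = 16

16


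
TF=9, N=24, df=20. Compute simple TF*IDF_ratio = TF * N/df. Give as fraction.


TF * (N/df)
= 9 * (24/20)
= 9 * 6/5
= 54/5

54/5


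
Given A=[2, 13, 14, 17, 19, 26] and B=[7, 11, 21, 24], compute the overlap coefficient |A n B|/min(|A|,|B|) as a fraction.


A intersect B = []
|A intersect B| = 0
min(|A|, |B|) = min(6, 4) = 4
Overlap = 0 / 4 = 0

0


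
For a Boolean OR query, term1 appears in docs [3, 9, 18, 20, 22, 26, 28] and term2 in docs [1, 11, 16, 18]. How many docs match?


Boolean OR: find union of posting lists
term1 docs: [3, 9, 18, 20, 22, 26, 28]
term2 docs: [1, 11, 16, 18]
Union: [1, 3, 9, 11, 16, 18, 20, 22, 26, 28]
|union| = 10

10


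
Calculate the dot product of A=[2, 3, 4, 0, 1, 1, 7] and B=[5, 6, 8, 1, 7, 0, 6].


Dot product = sum of element-wise products
A[0]*B[0] = 2*5 = 10
A[1]*B[1] = 3*6 = 18
A[2]*B[2] = 4*8 = 32
A[3]*B[3] = 0*1 = 0
A[4]*B[4] = 1*7 = 7
A[5]*B[5] = 1*0 = 0
A[6]*B[6] = 7*6 = 42
Sum = 10 + 18 + 32 + 0 + 7 + 0 + 42 = 109

109


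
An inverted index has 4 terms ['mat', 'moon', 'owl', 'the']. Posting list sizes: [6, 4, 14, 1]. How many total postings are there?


Summing posting list sizes:
'mat': 6 postings
'moon': 4 postings
'owl': 14 postings
'the': 1 postings
Total = 6 + 4 + 14 + 1 = 25

25


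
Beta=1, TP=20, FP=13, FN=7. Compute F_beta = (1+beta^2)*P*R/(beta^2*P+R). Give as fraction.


P = TP/(TP+FP) = 20/33 = 20/33
R = TP/(TP+FN) = 20/27 = 20/27
beta^2 = 1^2 = 1
(1 + beta^2) = 2
Numerator = (1+beta^2)*P*R = 800/891
Denominator = beta^2*P + R = 20/33 + 20/27 = 400/297
F_beta = 2/3

2/3


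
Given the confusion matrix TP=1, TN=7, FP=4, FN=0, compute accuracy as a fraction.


Accuracy = (TP + TN) / (TP + TN + FP + FN)
TP + TN = 1 + 7 = 8
Total = 1 + 7 + 4 + 0 = 12
Accuracy = 8 / 12 = 2/3

2/3


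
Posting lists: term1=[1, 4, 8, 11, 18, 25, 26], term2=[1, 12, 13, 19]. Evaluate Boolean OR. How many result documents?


Boolean OR: find union of posting lists
term1 docs: [1, 4, 8, 11, 18, 25, 26]
term2 docs: [1, 12, 13, 19]
Union: [1, 4, 8, 11, 12, 13, 18, 19, 25, 26]
|union| = 10

10


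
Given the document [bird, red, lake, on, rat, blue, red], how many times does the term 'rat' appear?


Document has 7 words
Scanning for 'rat':
Found at positions: [4]
Count = 1

1


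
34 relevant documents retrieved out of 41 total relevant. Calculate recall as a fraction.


Recall = retrieved_relevant / total_relevant
= 34 / 41
= 34 / (34 + 7)
= 34/41

34/41


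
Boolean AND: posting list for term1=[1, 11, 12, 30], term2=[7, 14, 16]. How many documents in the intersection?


Boolean AND: find intersection of posting lists
term1 docs: [1, 11, 12, 30]
term2 docs: [7, 14, 16]
Intersection: []
|intersection| = 0

0


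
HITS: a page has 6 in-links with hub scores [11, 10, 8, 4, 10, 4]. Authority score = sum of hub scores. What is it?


Authority = sum of hub scores of in-linkers
In-link 1: hub score = 11
In-link 2: hub score = 10
In-link 3: hub score = 8
In-link 4: hub score = 4
In-link 5: hub score = 10
In-link 6: hub score = 4
Authority = 11 + 10 + 8 + 4 + 10 + 4 = 47

47


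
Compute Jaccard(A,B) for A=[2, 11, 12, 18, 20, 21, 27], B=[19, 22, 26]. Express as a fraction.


A intersect B = []
|A intersect B| = 0
A union B = [2, 11, 12, 18, 19, 20, 21, 22, 26, 27]
|A union B| = 10
Jaccard = 0/10 = 0

0


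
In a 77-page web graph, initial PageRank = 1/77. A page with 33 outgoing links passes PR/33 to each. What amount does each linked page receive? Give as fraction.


Initial PR = 1/77 = 1/77
Outlinks = 33
Contribution per link = PR / outlinks
= 1/77 / 33
= 1/2541

1/2541


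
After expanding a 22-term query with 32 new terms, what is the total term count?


Original terms: 22
Expansion terms: 32
Total = 22 + 32 = 54

54


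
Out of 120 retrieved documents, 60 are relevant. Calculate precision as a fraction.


Precision = relevant_retrieved / total_retrieved
= 60 / 120
= 60 / (60 + 60)
= 1/2

1/2


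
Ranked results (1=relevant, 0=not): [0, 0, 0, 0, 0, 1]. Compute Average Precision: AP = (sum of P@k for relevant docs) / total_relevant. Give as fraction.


Computing P@k for each relevant position:
Position 1: not relevant
Position 2: not relevant
Position 3: not relevant
Position 4: not relevant
Position 5: not relevant
Position 6: relevant, P@6 = 1/6 = 1/6
Sum of P@k = 1/6 = 1/6
AP = 1/6 / 1 = 1/6

1/6


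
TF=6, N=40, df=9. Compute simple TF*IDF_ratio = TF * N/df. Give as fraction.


TF * (N/df)
= 6 * (40/9)
= 6 * 40/9
= 80/3

80/3


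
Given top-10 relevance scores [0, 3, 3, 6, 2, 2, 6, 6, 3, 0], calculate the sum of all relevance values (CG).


Cumulative Gain = sum of relevance scores
Position 1: rel=0, running sum=0
Position 2: rel=3, running sum=3
Position 3: rel=3, running sum=6
Position 4: rel=6, running sum=12
Position 5: rel=2, running sum=14
Position 6: rel=2, running sum=16
Position 7: rel=6, running sum=22
Position 8: rel=6, running sum=28
Position 9: rel=3, running sum=31
Position 10: rel=0, running sum=31
CG = 31

31


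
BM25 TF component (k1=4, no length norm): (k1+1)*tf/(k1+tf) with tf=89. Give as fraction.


BM25 TF component = (k1+1)*tf / (k1+tf)
k1 = 4, tf = 89
Numerator = (4+1)*89 = 445
Denominator = 4 + 89 = 93
= 445/93 = 445/93

445/93


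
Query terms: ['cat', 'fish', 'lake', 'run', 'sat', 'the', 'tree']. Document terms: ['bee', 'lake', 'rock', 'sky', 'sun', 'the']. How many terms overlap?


Query terms: ['cat', 'fish', 'lake', 'run', 'sat', 'the', 'tree']
Document terms: ['bee', 'lake', 'rock', 'sky', 'sun', 'the']
Common terms: ['lake', 'the']
Overlap count = 2

2


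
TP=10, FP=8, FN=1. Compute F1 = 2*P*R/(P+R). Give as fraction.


F1 = 2 * P * R / (P + R)
P = TP/(TP+FP) = 10/18 = 5/9
R = TP/(TP+FN) = 10/11 = 10/11
2 * P * R = 2 * 5/9 * 10/11 = 100/99
P + R = 5/9 + 10/11 = 145/99
F1 = 100/99 / 145/99 = 20/29

20/29


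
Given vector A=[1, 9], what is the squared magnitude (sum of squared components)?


|A|^2 = sum of squared components
A[0]^2 = 1^2 = 1
A[1]^2 = 9^2 = 81
Sum = 1 + 81 = 82

82


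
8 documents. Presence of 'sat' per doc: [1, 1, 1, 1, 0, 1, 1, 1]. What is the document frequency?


Checking each document for 'sat':
Doc 1: present
Doc 2: present
Doc 3: present
Doc 4: present
Doc 5: absent
Doc 6: present
Doc 7: present
Doc 8: present
df = sum of presences = 1 + 1 + 1 + 1 + 0 + 1 + 1 + 1 = 7

7


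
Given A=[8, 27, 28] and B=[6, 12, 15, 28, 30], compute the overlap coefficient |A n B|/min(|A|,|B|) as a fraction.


A intersect B = [28]
|A intersect B| = 1
min(|A|, |B|) = min(3, 5) = 3
Overlap = 1 / 3 = 1/3

1/3


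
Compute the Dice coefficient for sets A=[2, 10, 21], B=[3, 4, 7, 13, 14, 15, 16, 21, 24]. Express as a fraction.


A intersect B = [21]
|A intersect B| = 1
|A| = 3, |B| = 9
Dice = 2*1 / (3+9)
= 2 / 12 = 1/6

1/6


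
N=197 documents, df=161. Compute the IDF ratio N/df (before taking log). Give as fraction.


IDF ratio = N / df
= 197 / 161
= 197/161

197/161


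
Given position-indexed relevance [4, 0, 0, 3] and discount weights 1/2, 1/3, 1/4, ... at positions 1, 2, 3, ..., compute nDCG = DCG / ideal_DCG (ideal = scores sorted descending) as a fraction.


Position discount weights w_i = 1/(i+1) for i=1..4:
Weights = [1/2, 1/3, 1/4, 1/5]
Actual relevance: [4, 0, 0, 3]
DCG = 4/2 + 0/3 + 0/4 + 3/5 = 13/5
Ideal relevance (sorted desc): [4, 3, 0, 0]
Ideal DCG = 4/2 + 3/3 + 0/4 + 0/5 = 3
nDCG = DCG / ideal_DCG = 13/5 / 3 = 13/15

13/15


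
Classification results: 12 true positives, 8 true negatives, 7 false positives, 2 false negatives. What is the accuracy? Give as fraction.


Accuracy = (TP + TN) / (TP + TN + FP + FN)
TP + TN = 12 + 8 = 20
Total = 12 + 8 + 7 + 2 = 29
Accuracy = 20 / 29 = 20/29

20/29


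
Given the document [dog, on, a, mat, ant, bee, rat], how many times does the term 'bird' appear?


Document has 7 words
Scanning for 'bird':
Term not found in document
Count = 0

0


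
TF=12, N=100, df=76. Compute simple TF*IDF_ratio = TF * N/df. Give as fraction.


TF * (N/df)
= 12 * (100/76)
= 12 * 25/19
= 300/19

300/19


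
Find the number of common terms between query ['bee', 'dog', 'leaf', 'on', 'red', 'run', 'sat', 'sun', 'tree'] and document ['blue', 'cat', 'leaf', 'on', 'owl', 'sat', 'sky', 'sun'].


Query terms: ['bee', 'dog', 'leaf', 'on', 'red', 'run', 'sat', 'sun', 'tree']
Document terms: ['blue', 'cat', 'leaf', 'on', 'owl', 'sat', 'sky', 'sun']
Common terms: ['leaf', 'on', 'sat', 'sun']
Overlap count = 4

4


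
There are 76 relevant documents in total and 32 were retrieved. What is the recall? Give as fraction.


Recall = retrieved_relevant / total_relevant
= 32 / 76
= 32 / (32 + 44)
= 8/19

8/19


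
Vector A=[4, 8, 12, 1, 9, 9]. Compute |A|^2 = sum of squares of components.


|A|^2 = sum of squared components
A[0]^2 = 4^2 = 16
A[1]^2 = 8^2 = 64
A[2]^2 = 12^2 = 144
A[3]^2 = 1^2 = 1
A[4]^2 = 9^2 = 81
A[5]^2 = 9^2 = 81
Sum = 16 + 64 + 144 + 1 + 81 + 81 = 387

387


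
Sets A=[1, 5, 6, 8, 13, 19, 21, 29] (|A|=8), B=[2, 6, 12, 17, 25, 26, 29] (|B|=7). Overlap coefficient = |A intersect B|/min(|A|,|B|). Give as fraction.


A intersect B = [6, 29]
|A intersect B| = 2
min(|A|, |B|) = min(8, 7) = 7
Overlap = 2 / 7 = 2/7

2/7


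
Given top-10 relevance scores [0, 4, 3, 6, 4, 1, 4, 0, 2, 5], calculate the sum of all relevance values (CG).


Cumulative Gain = sum of relevance scores
Position 1: rel=0, running sum=0
Position 2: rel=4, running sum=4
Position 3: rel=3, running sum=7
Position 4: rel=6, running sum=13
Position 5: rel=4, running sum=17
Position 6: rel=1, running sum=18
Position 7: rel=4, running sum=22
Position 8: rel=0, running sum=22
Position 9: rel=2, running sum=24
Position 10: rel=5, running sum=29
CG = 29

29


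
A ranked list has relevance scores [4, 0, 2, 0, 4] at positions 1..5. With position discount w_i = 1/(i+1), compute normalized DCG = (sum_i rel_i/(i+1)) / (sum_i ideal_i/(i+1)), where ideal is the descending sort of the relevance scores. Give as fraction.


Position discount weights w_i = 1/(i+1) for i=1..5:
Weights = [1/2, 1/3, 1/4, 1/5, 1/6]
Actual relevance: [4, 0, 2, 0, 4]
DCG = 4/2 + 0/3 + 2/4 + 0/5 + 4/6 = 19/6
Ideal relevance (sorted desc): [4, 4, 2, 0, 0]
Ideal DCG = 4/2 + 4/3 + 2/4 + 0/5 + 0/6 = 23/6
nDCG = DCG / ideal_DCG = 19/6 / 23/6 = 19/23

19/23


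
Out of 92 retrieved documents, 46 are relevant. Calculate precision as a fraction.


Precision = relevant_retrieved / total_retrieved
= 46 / 92
= 46 / (46 + 46)
= 1/2

1/2


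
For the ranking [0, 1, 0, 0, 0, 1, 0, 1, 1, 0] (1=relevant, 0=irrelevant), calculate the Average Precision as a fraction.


Computing P@k for each relevant position:
Position 1: not relevant
Position 2: relevant, P@2 = 1/2 = 1/2
Position 3: not relevant
Position 4: not relevant
Position 5: not relevant
Position 6: relevant, P@6 = 2/6 = 1/3
Position 7: not relevant
Position 8: relevant, P@8 = 3/8 = 3/8
Position 9: relevant, P@9 = 4/9 = 4/9
Position 10: not relevant
Sum of P@k = 1/2 + 1/3 + 3/8 + 4/9 = 119/72
AP = 119/72 / 4 = 119/288

119/288


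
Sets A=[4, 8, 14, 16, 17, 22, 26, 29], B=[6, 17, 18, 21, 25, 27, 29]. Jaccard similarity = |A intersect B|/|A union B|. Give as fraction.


A intersect B = [17, 29]
|A intersect B| = 2
A union B = [4, 6, 8, 14, 16, 17, 18, 21, 22, 25, 26, 27, 29]
|A union B| = 13
Jaccard = 2/13 = 2/13

2/13


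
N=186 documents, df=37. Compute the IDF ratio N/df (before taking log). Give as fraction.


IDF ratio = N / df
= 186 / 37
= 186/37

186/37


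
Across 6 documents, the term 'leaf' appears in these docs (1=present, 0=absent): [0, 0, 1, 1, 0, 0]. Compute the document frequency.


Checking each document for 'leaf':
Doc 1: absent
Doc 2: absent
Doc 3: present
Doc 4: present
Doc 5: absent
Doc 6: absent
df = sum of presences = 0 + 0 + 1 + 1 + 0 + 0 = 2

2


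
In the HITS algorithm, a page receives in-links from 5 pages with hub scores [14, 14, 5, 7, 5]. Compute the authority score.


Authority = sum of hub scores of in-linkers
In-link 1: hub score = 14
In-link 2: hub score = 14
In-link 3: hub score = 5
In-link 4: hub score = 7
In-link 5: hub score = 5
Authority = 14 + 14 + 5 + 7 + 5 = 45

45


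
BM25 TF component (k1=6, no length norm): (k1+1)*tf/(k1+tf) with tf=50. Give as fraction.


BM25 TF component = (k1+1)*tf / (k1+tf)
k1 = 6, tf = 50
Numerator = (6+1)*50 = 350
Denominator = 6 + 50 = 56
= 350/56 = 25/4

25/4


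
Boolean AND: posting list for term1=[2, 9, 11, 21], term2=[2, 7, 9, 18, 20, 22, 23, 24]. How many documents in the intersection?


Boolean AND: find intersection of posting lists
term1 docs: [2, 9, 11, 21]
term2 docs: [2, 7, 9, 18, 20, 22, 23, 24]
Intersection: [2, 9]
|intersection| = 2

2


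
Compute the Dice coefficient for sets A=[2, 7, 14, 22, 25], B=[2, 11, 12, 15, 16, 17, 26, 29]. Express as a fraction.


A intersect B = [2]
|A intersect B| = 1
|A| = 5, |B| = 8
Dice = 2*1 / (5+8)
= 2 / 13 = 2/13

2/13


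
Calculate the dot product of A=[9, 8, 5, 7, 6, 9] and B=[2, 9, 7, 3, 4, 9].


Dot product = sum of element-wise products
A[0]*B[0] = 9*2 = 18
A[1]*B[1] = 8*9 = 72
A[2]*B[2] = 5*7 = 35
A[3]*B[3] = 7*3 = 21
A[4]*B[4] = 6*4 = 24
A[5]*B[5] = 9*9 = 81
Sum = 18 + 72 + 35 + 21 + 24 + 81 = 251

251


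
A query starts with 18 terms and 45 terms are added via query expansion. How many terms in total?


Original terms: 18
Expansion terms: 45
Total = 18 + 45 = 63

63


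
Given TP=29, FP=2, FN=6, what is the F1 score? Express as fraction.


F1 = 2 * P * R / (P + R)
P = TP/(TP+FP) = 29/31 = 29/31
R = TP/(TP+FN) = 29/35 = 29/35
2 * P * R = 2 * 29/31 * 29/35 = 1682/1085
P + R = 29/31 + 29/35 = 1914/1085
F1 = 1682/1085 / 1914/1085 = 29/33

29/33


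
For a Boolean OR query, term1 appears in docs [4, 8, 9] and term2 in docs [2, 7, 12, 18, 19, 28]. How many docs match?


Boolean OR: find union of posting lists
term1 docs: [4, 8, 9]
term2 docs: [2, 7, 12, 18, 19, 28]
Union: [2, 4, 7, 8, 9, 12, 18, 19, 28]
|union| = 9

9


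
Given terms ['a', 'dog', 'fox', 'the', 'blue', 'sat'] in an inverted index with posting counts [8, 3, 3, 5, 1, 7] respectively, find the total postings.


Summing posting list sizes:
'a': 8 postings
'dog': 3 postings
'fox': 3 postings
'the': 5 postings
'blue': 1 postings
'sat': 7 postings
Total = 8 + 3 + 3 + 5 + 1 + 7 = 27

27


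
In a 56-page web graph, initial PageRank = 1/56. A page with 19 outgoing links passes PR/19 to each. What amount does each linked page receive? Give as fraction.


Initial PR = 1/56 = 1/56
Outlinks = 19
Contribution per link = PR / outlinks
= 1/56 / 19
= 1/1064

1/1064


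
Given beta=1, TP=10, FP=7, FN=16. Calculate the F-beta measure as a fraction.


P = TP/(TP+FP) = 10/17 = 10/17
R = TP/(TP+FN) = 10/26 = 5/13
beta^2 = 1^2 = 1
(1 + beta^2) = 2
Numerator = (1+beta^2)*P*R = 100/221
Denominator = beta^2*P + R = 10/17 + 5/13 = 215/221
F_beta = 20/43

20/43


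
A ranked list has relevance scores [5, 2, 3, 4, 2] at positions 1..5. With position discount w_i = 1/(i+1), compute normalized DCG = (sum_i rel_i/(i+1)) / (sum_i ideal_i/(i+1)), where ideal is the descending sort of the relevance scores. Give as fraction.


Position discount weights w_i = 1/(i+1) for i=1..5:
Weights = [1/2, 1/3, 1/4, 1/5, 1/6]
Actual relevance: [5, 2, 3, 4, 2]
DCG = 5/2 + 2/3 + 3/4 + 4/5 + 2/6 = 101/20
Ideal relevance (sorted desc): [5, 4, 3, 2, 2]
Ideal DCG = 5/2 + 4/3 + 3/4 + 2/5 + 2/6 = 319/60
nDCG = DCG / ideal_DCG = 101/20 / 319/60 = 303/319

303/319


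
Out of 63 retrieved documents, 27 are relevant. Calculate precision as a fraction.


Precision = relevant_retrieved / total_retrieved
= 27 / 63
= 27 / (27 + 36)
= 3/7

3/7


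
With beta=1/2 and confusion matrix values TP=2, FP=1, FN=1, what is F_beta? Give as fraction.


P = TP/(TP+FP) = 2/3 = 2/3
R = TP/(TP+FN) = 2/3 = 2/3
beta^2 = 1/2^2 = 1/4
(1 + beta^2) = 5/4
Numerator = (1+beta^2)*P*R = 5/9
Denominator = beta^2*P + R = 1/6 + 2/3 = 5/6
F_beta = 2/3

2/3


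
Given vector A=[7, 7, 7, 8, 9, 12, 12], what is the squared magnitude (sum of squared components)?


|A|^2 = sum of squared components
A[0]^2 = 7^2 = 49
A[1]^2 = 7^2 = 49
A[2]^2 = 7^2 = 49
A[3]^2 = 8^2 = 64
A[4]^2 = 9^2 = 81
A[5]^2 = 12^2 = 144
A[6]^2 = 12^2 = 144
Sum = 49 + 49 + 49 + 64 + 81 + 144 + 144 = 580

580


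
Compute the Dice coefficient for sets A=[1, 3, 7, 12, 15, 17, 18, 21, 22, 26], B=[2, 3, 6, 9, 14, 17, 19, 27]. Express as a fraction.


A intersect B = [3, 17]
|A intersect B| = 2
|A| = 10, |B| = 8
Dice = 2*2 / (10+8)
= 4 / 18 = 2/9

2/9


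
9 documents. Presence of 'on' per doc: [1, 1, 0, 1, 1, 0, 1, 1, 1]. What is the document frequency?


Checking each document for 'on':
Doc 1: present
Doc 2: present
Doc 3: absent
Doc 4: present
Doc 5: present
Doc 6: absent
Doc 7: present
Doc 8: present
Doc 9: present
df = sum of presences = 1 + 1 + 0 + 1 + 1 + 0 + 1 + 1 + 1 = 7

7


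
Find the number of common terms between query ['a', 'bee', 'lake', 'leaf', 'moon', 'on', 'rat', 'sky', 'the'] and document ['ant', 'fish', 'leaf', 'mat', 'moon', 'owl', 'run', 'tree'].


Query terms: ['a', 'bee', 'lake', 'leaf', 'moon', 'on', 'rat', 'sky', 'the']
Document terms: ['ant', 'fish', 'leaf', 'mat', 'moon', 'owl', 'run', 'tree']
Common terms: ['leaf', 'moon']
Overlap count = 2

2


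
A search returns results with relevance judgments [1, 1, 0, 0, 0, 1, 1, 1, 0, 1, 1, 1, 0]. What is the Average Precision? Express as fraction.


Computing P@k for each relevant position:
Position 1: relevant, P@1 = 1/1 = 1
Position 2: relevant, P@2 = 2/2 = 1
Position 3: not relevant
Position 4: not relevant
Position 5: not relevant
Position 6: relevant, P@6 = 3/6 = 1/2
Position 7: relevant, P@7 = 4/7 = 4/7
Position 8: relevant, P@8 = 5/8 = 5/8
Position 9: not relevant
Position 10: relevant, P@10 = 6/10 = 3/5
Position 11: relevant, P@11 = 7/11 = 7/11
Position 12: relevant, P@12 = 8/12 = 2/3
Position 13: not relevant
Sum of P@k = 1 + 1 + 1/2 + 4/7 + 5/8 + 3/5 + 7/11 + 2/3 = 51739/9240
AP = 51739/9240 / 8 = 51739/73920

51739/73920


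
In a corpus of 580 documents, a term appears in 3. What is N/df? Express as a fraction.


IDF ratio = N / df
= 580 / 3
= 580/3

580/3


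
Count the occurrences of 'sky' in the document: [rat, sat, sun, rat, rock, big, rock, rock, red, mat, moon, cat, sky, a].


Document has 14 words
Scanning for 'sky':
Found at positions: [12]
Count = 1

1


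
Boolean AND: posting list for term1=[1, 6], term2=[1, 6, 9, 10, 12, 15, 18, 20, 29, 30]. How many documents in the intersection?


Boolean AND: find intersection of posting lists
term1 docs: [1, 6]
term2 docs: [1, 6, 9, 10, 12, 15, 18, 20, 29, 30]
Intersection: [1, 6]
|intersection| = 2

2


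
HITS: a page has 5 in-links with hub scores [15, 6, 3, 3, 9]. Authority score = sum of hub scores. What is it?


Authority = sum of hub scores of in-linkers
In-link 1: hub score = 15
In-link 2: hub score = 6
In-link 3: hub score = 3
In-link 4: hub score = 3
In-link 5: hub score = 9
Authority = 15 + 6 + 3 + 3 + 9 = 36

36


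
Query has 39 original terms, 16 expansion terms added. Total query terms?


Original terms: 39
Expansion terms: 16
Total = 39 + 16 = 55

55


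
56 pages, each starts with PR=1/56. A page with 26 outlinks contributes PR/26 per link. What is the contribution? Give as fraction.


Initial PR = 1/56 = 1/56
Outlinks = 26
Contribution per link = PR / outlinks
= 1/56 / 26
= 1/1456

1/1456


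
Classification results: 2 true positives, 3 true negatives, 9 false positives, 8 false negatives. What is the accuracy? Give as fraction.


Accuracy = (TP + TN) / (TP + TN + FP + FN)
TP + TN = 2 + 3 = 5
Total = 2 + 3 + 9 + 8 = 22
Accuracy = 5 / 22 = 5/22

5/22


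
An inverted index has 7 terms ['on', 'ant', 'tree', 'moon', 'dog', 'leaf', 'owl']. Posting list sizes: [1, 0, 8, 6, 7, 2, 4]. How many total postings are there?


Summing posting list sizes:
'on': 1 postings
'ant': 0 postings
'tree': 8 postings
'moon': 6 postings
'dog': 7 postings
'leaf': 2 postings
'owl': 4 postings
Total = 1 + 0 + 8 + 6 + 7 + 2 + 4 = 28

28


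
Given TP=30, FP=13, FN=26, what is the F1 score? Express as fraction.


F1 = 2 * P * R / (P + R)
P = TP/(TP+FP) = 30/43 = 30/43
R = TP/(TP+FN) = 30/56 = 15/28
2 * P * R = 2 * 30/43 * 15/28 = 225/301
P + R = 30/43 + 15/28 = 1485/1204
F1 = 225/301 / 1485/1204 = 20/33

20/33


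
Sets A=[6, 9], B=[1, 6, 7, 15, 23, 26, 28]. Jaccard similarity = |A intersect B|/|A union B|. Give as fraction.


A intersect B = [6]
|A intersect B| = 1
A union B = [1, 6, 7, 9, 15, 23, 26, 28]
|A union B| = 8
Jaccard = 1/8 = 1/8

1/8


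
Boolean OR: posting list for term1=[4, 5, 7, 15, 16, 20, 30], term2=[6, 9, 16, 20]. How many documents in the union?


Boolean OR: find union of posting lists
term1 docs: [4, 5, 7, 15, 16, 20, 30]
term2 docs: [6, 9, 16, 20]
Union: [4, 5, 6, 7, 9, 15, 16, 20, 30]
|union| = 9

9


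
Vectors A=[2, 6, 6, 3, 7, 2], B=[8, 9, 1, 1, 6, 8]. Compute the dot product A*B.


Dot product = sum of element-wise products
A[0]*B[0] = 2*8 = 16
A[1]*B[1] = 6*9 = 54
A[2]*B[2] = 6*1 = 6
A[3]*B[3] = 3*1 = 3
A[4]*B[4] = 7*6 = 42
A[5]*B[5] = 2*8 = 16
Sum = 16 + 54 + 6 + 3 + 42 + 16 = 137

137


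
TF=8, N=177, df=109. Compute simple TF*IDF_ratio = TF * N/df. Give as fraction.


TF * (N/df)
= 8 * (177/109)
= 8 * 177/109
= 1416/109

1416/109


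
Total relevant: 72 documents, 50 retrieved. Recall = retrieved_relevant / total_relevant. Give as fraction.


Recall = retrieved_relevant / total_relevant
= 50 / 72
= 50 / (50 + 22)
= 25/36

25/36


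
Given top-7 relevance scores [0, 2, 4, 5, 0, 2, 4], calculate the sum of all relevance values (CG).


Cumulative Gain = sum of relevance scores
Position 1: rel=0, running sum=0
Position 2: rel=2, running sum=2
Position 3: rel=4, running sum=6
Position 4: rel=5, running sum=11
Position 5: rel=0, running sum=11
Position 6: rel=2, running sum=13
Position 7: rel=4, running sum=17
CG = 17

17
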